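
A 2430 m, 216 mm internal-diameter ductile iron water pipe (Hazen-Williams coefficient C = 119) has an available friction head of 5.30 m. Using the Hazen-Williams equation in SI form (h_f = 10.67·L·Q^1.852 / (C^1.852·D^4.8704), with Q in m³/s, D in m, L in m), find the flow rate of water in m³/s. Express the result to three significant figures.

Rearranging: Q = [h_f·C^1.852·D^4.8704 / (10.67·L)]^(1/1.852)
Q = [5.30·119^1.852·0.216^4.8704 / (10.67·2430)]^0.540 = 0.02153 m³/s

Q ≈ 0.0215 m³/s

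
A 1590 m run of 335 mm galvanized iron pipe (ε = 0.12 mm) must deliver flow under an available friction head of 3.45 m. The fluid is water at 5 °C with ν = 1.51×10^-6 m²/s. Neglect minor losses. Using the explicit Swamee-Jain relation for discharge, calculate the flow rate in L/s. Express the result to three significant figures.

Swamee-Jain (Type II): Q = -0.965·√(gD⁵h_f/L)·ln[ε/(3.7D) + √(3.17ν²L/(gD³h_f))]
√(gD⁵h_f/L) = √(9.81·0.335⁵·3.45/1590) = 0.009477
ε/(3.7D) = 9.68×10^-5; √(3.17ν²L/(gD³h_f)) = 9.50×10^-5
Q = -0.965·0.009477·ln(1.919×10^-4) = 0.07827 m³/s
Check: V = 0.888 m/s, Re = 1.97×10^5, f = 0.01817, h_f = 3.47 m ≈ 3.45 m ✓

Q ≈ 78.3 L/s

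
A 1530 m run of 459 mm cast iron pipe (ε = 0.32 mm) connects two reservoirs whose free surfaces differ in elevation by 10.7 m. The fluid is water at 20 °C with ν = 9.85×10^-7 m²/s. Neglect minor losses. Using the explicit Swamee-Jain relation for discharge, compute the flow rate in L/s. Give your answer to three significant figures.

Q ≈ 306 L/s

Swamee-Jain (Type II): Q = -0.965·√(gD⁵h_f/L)·ln[ε/(3.7D) + √(3.17ν²L/(gD³h_f))]
√(gD⁵h_f/L) = √(9.81·0.459⁵·10.7/1530) = 0.03739
ε/(3.7D) = 1.88×10^-4; √(3.17ν²L/(gD³h_f)) = 2.15×10^-5
Q = -0.965·0.03739·ln(2.100×10^-4) = 0.3055 m³/s
Check: V = 1.85 m/s, Re = 8.60×10^5, f = 0.01858, h_f = 10.8 m ≈ 10.7 m ✓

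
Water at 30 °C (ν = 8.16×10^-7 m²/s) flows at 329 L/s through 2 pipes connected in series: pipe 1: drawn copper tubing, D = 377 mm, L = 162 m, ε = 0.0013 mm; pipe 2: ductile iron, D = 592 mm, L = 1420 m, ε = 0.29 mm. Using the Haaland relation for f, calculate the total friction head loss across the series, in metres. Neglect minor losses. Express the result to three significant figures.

Pipe 1: V = 2.947 m/s, Re = 1.36×10^6, ε/D = 3.45×10^-6, f = 0.01108, h_1 = f(L/D)V²/2g = 2.108 m
Pipe 2: V = 1.195 m/s, Re = 8.67×10^5, ε/D = 4.90×10^-4, f = 0.01717, h_2 = f(L/D)V²/2g = 2.998 m
Series → Q common, losses add: H = Σh = 5.106 m

H ≈ 5.11 m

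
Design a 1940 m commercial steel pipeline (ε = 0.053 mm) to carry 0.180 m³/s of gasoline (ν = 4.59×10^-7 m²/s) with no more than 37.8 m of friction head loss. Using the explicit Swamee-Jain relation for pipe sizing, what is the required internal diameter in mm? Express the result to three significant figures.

D ≈ 291 mm

Swamee-Jain (Type III): D = 0.66·[ε^1.25·(LQ²/(gh_f))^4.75 + ν·Q^9.4·(L/(gh_f))^5.2]^0.04
LQ²/(gh_f) = 0.1695; L/(gh_f) = 5.232
Term 1 = ε^1.25·(…)^4.75 = 9.86×10^-10; Term 2 = ν·Q^9.4·(…)^5.2 = 2.50×10^-10
D = 0.66·(9.86×10^-10 + 2.50×10^-10)^0.04 = 0.2906 m = 291 mm
Check: V = 2.71 m/s, Re = 1.72×10^6, f = 0.01418, h_f = 35.6 m ≈ 37.8 m ✓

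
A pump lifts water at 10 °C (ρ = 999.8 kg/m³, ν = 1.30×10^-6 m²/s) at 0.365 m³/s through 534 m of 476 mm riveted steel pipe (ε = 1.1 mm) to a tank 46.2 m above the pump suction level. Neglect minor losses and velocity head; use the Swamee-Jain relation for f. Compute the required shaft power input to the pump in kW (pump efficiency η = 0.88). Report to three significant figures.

V = 4Q/(πD²) = 2.051 m/s; Re = 7.51×10^5; ε/D = 0.00231; f = 0.02465
h_f = f(L/D)V²/2g = 5.931 m
Total head H = z + h_f = 46.2 + 5.931 = 52.13 m
P_hyd = ρgQH = 999.8·9.81·0.365·52.13 = 186.6 kW
P_shaft = P_hyd/η = 186.6/0.88 = 212.1 kW

P_shaft ≈ 212 kW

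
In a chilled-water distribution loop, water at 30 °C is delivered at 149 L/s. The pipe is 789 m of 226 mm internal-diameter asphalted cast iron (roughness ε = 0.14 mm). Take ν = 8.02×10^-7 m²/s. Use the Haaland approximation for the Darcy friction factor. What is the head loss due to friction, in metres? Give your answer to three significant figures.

V = 4Q/(πD²) = 4·0.149/(π·0.226²) = 3.714 m/s
Re = VD/ν = 3.714·0.226/8.02×10^-7 = 1.05×10^6 → turbulent
ε/D = 0.14/226 = 6.19×10^-4
Haaland: f = 0.01793
h_f = f(L/D)V²/(2g) = 0.01793·(789/0.226)·3.714²/(2·9.81) = 44.01 m

h_f ≈ 44.0 m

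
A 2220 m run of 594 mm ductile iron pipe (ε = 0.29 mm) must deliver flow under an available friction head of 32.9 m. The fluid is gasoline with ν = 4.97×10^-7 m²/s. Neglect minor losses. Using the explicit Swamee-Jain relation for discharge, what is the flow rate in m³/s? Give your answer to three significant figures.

Swamee-Jain (Type II): Q = -0.965·√(gD⁵h_f/L)·ln[ε/(3.7D) + √(3.17ν²L/(gD³h_f))]
√(gD⁵h_f/L) = √(9.81·0.594⁵·32.9/2220) = 0.1037
ε/(3.7D) = 1.32×10^-4; √(3.17ν²L/(gD³h_f)) = 5.07×10^-6
Q = -0.965·0.1037·ln(1.370×10^-4) = 0.8900 m³/s
Check: V = 3.21 m/s, Re = 3.84×10^6, f = 0.01680, h_f = 33.0 m ≈ 32.9 m ✓

Q ≈ 0.890 m³/s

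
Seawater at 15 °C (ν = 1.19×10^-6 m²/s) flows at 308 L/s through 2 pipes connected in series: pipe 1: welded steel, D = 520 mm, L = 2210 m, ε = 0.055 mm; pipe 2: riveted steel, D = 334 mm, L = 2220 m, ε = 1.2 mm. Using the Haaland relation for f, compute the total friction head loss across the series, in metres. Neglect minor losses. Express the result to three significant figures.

Pipe 1: V = 1.450 m/s, Re = 6.34×10^5, ε/D = 1.06×10^-4, f = 0.01397, h_1 = f(L/D)V²/2g = 6.365 m
Pipe 2: V = 3.515 m/s, Re = 9.87×10^5, ε/D = 0.00359, f = 0.02771, h_2 = f(L/D)V²/2g = 116.0 m
Series → Q common, losses add: H = Σh = 122.4 m

H ≈ 122 m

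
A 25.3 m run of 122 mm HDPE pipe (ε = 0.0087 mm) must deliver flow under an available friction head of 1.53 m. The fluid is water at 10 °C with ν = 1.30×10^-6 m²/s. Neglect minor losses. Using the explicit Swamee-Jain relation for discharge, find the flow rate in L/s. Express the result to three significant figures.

Swamee-Jain (Type II): Q = -0.965·√(gD⁵h_f/L)·ln[ε/(3.7D) + √(3.17ν²L/(gD³h_f))]
√(gD⁵h_f/L) = √(9.81·0.122⁵·1.53/25.3) = 0.004004
ε/(3.7D) = 1.93×10^-5; √(3.17ν²L/(gD³h_f)) = 7.05×10^-5
Q = -0.965·0.004004·ln(8.979×10^-5) = 0.03601 m³/s
Check: V = 3.08 m/s, Re = 2.89×10^5, f = 0.01524, h_f = 1.53 m ≈ 1.53 m ✓

Q ≈ 36.0 L/s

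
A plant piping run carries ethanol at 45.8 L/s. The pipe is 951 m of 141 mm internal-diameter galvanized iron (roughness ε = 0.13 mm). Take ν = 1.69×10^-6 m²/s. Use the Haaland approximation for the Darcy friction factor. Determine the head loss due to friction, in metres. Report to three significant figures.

V = 4Q/(πD²) = 4·0.0458/(π·0.141²) = 2.933 m/s
Re = VD/ν = 2.933·0.141/1.69×10^-6 = 2.45×10^5 → turbulent
ε/D = 0.13/141 = 9.22×10^-4
Haaland: f = 0.02038
h_f = f(L/D)V²/(2g) = 0.02038·(951/0.141)·2.933²/(2·9.81) = 60.26 m

h_f ≈ 60.3 m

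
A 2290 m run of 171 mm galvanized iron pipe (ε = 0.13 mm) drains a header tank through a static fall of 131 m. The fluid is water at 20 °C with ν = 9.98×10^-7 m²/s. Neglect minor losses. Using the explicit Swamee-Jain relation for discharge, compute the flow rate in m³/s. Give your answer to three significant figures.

Q ≈ 0.0729 m³/s

Swamee-Jain (Type II): Q = -0.965·√(gD⁵h_f/L)·ln[ε/(3.7D) + √(3.17ν²L/(gD³h_f))]
√(gD⁵h_f/L) = √(9.81·0.171⁵·131/2290) = 0.009058
ε/(3.7D) = 2.05×10^-4; √(3.17ν²L/(gD³h_f)) = 3.35×10^-5
Q = -0.965·0.009058·ln(2.390×10^-4) = 0.07289 m³/s
Check: V = 3.17 m/s, Re = 5.44×10^5, f = 0.01917, h_f = 132 m ≈ 131 m ✓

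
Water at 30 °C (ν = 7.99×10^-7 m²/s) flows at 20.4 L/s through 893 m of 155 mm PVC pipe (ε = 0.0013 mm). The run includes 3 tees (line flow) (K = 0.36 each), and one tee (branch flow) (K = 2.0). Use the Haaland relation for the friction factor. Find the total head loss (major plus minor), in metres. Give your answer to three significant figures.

H_L ≈ 5.47 m

V = 4Q/(πD²) = 1.081 m/s; V²/2g = 0.05957 m
Re = 2.10×10^5, ε/D = 8.39×10^-6 → f = 0.01541 (Haaland)
Major: h_f = f(L/D)·V²/2g = 0.01541·5761·0.05957 = 5.288 m
Minor: ΣK = 3.08; h_m = ΣK·V²/2g = 0.1835 m
Total H_L = 5.288 + 0.1835 = 5.472 m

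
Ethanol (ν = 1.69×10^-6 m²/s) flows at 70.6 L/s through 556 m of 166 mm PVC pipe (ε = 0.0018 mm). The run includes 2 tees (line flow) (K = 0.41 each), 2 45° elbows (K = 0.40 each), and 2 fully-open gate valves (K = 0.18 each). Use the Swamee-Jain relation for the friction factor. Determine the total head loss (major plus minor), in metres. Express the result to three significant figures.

H_L ≈ 27.1 m

V = 4Q/(πD²) = 3.262 m/s; V²/2g = 0.5424 m
Re = 3.20×10^5, ε/D = 1.08×10^-5 → f = 0.01433 (Swamee-Jain)
Major: h_f = f(L/D)·V²/2g = 0.01433·3349·0.5424 = 26.03 m
Minor: ΣK = 1.98; h_m = ΣK·V²/2g = 1.074 m
Total H_L = 26.03 + 1.074 = 27.11 m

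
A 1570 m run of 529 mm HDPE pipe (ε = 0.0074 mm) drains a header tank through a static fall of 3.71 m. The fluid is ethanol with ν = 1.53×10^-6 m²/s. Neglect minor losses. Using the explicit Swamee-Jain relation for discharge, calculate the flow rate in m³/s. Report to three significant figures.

Swamee-Jain (Type II): Q = -0.965·√(gD⁵h_f/L)·ln[ε/(3.7D) + √(3.17ν²L/(gD³h_f))]
√(gD⁵h_f/L) = √(9.81·0.529⁵·3.71/1570) = 0.03099
ε/(3.7D) = 3.78×10^-6; √(3.17ν²L/(gD³h_f)) = 4.65×10^-5
Q = -0.965·0.03099·ln(5.028×10^-5) = 0.2960 m³/s
Check: V = 1.35 m/s, Re = 4.66×10^5, f = 0.01347, h_f = 3.70 m ≈ 3.71 m ✓

Q ≈ 0.296 m³/s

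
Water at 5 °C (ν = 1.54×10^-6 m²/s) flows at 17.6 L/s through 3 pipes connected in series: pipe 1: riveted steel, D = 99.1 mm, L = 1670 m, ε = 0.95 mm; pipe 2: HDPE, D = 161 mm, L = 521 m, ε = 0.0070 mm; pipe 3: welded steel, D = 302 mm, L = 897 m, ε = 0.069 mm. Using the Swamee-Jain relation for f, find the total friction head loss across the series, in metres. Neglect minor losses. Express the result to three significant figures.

H ≈ 172 m

Pipe 1: V = 2.282 m/s, Re = 1.47×10^5, ε/D = 0.00959, f = 0.03798, h_1 = f(L/D)V²/2g = 169.9 m
Pipe 2: V = 0.8645 m/s, Re = 9.04×10^4, ε/D = 4.35×10^-5, f = 0.01849, h_2 = f(L/D)V²/2g = 2.280 m
Pipe 3: V = 0.2457 m/s, Re = 4.82×10^4, ε/D = 2.28×10^-4, f = 0.02182, h_3 = f(L/D)V²/2g = 0.1994 m
Series → Q common, losses add: H = Σh = 172.3 m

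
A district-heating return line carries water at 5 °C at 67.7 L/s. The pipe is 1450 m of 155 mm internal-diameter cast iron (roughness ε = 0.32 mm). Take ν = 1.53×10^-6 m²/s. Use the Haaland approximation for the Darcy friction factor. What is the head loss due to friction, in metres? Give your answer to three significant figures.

h_f ≈ 148 m

V = 4Q/(πD²) = 4·0.0677/(π·0.155²) = 3.588 m/s
Re = VD/ν = 3.588·0.155/1.53×10^-6 = 3.63×10^5 → turbulent
ε/D = 0.32/155 = 0.00206
Haaland: f = 0.02410
h_f = f(L/D)V²/(2g) = 0.02410·(1450/0.155)·3.588²/(2·9.81) = 147.9 m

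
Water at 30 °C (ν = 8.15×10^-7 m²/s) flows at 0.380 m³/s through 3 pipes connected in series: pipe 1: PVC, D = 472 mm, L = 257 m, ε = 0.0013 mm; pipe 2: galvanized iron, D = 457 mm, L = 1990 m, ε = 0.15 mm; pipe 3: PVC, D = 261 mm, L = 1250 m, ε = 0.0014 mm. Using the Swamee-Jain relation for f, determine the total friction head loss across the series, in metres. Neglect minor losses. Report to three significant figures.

H ≈ 148 m

Pipe 1: V = 2.172 m/s, Re = 1.26×10^6, ε/D = 2.75×10^-6, f = 0.01125, h_1 = f(L/D)V²/2g = 1.473 m
Pipe 2: V = 2.317 m/s, Re = 1.30×10^6, ε/D = 3.28×10^-4, f = 0.01585, h_2 = f(L/D)V²/2g = 18.88 m
Pipe 3: V = 7.103 m/s, Re = 2.27×10^6, ε/D = 5.36×10^-6, f = 0.01038, h_3 = f(L/D)V²/2g = 127.8 m
Series → Q common, losses add: H = Σh = 148.1 m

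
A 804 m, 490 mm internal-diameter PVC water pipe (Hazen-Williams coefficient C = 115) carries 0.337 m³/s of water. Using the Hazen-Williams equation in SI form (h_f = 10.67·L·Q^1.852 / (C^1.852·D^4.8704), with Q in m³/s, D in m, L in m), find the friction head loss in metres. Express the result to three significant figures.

h_f = 10.67·804·0.337^1.852 / (115^1.852·0.490^4.8704) = 5.637 m

h_f ≈ 5.64 m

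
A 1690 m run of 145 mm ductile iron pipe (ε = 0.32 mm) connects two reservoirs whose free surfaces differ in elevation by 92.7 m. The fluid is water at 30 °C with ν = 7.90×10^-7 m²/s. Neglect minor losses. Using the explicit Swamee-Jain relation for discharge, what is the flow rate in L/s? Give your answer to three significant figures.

Swamee-Jain (Type II): Q = -0.965·√(gD⁵h_f/L)·ln[ε/(3.7D) + √(3.17ν²L/(gD³h_f))]
√(gD⁵h_f/L) = √(9.81·0.145⁵·92.7/1690) = 0.005873
ε/(3.7D) = 5.96×10^-4; √(3.17ν²L/(gD³h_f)) = 3.47×10^-5
Q = -0.965·0.005873·ln(6.312×10^-4) = 0.04176 m³/s
Check: V = 2.53 m/s, Re = 4.64×10^5, f = 0.02453, h_f = 93.2 m ≈ 92.7 m ✓

Q ≈ 41.8 L/s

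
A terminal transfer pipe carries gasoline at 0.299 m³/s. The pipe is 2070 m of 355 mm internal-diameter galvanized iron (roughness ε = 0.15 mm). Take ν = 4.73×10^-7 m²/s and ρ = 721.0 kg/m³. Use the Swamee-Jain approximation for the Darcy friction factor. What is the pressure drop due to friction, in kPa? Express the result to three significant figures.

V = 4Q/(πD²) = 4·0.299/(π·0.355²) = 3.021 m/s
Re = VD/ν = 3.021·0.355/4.73×10^-7 = 2.27×10^6 → turbulent
ε/D = 0.15/355 = 4.23×10^-4
Swamee-Jain: f = 0.01641
h_f = f(L/D)V²/(2g) = 0.01641·(2070/0.355)·3.021²/(2·9.81) = 44.52 m
Δp = ρg·h_f = 721.0·9.81·44.52 = 314.9 kPa

Δp ≈ 315 kPa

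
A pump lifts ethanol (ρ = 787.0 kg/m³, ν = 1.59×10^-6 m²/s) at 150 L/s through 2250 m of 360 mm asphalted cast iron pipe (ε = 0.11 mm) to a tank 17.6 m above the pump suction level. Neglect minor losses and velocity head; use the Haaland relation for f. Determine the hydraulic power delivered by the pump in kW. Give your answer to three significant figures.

P_hyd ≈ 33.8 kW

V = 4Q/(πD²) = 1.474 m/s; Re = 3.34×10^5; ε/D = 3.06×10^-4; f = 0.01669
h_f = f(L/D)V²/2g = 11.54 m
Total head H = z + h_f = 17.6 + 11.54 = 29.14 m
P_hyd = ρgQH = 787.0·9.81·0.150·29.14 = 33.75 kW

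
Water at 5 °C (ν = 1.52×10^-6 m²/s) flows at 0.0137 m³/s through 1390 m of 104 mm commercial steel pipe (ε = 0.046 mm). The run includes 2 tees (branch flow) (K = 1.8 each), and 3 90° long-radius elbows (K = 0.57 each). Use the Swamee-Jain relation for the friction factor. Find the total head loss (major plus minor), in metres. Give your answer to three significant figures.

H_L ≈ 36.0 m

V = 4Q/(πD²) = 1.613 m/s; V²/2g = 0.1326 m
Re = 1.10×10^5, ε/D = 4.42×10^-4 → f = 0.01990 (Swamee-Jain)
Major: h_f = f(L/D)·V²/2g = 0.01990·13365·0.1326 = 35.26 m
Minor: ΣK = 5.31; h_m = ΣK·V²/2g = 0.7039 m
Total H_L = 35.26 + 0.7039 = 35.97 m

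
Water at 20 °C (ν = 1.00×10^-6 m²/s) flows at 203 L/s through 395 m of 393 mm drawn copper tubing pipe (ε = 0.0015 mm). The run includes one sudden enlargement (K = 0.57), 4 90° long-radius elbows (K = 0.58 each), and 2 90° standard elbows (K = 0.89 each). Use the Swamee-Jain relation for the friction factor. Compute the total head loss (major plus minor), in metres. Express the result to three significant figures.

V = 4Q/(πD²) = 1.673 m/s; V²/2g = 0.1427 m
Re = 6.58×10^5, ε/D = 3.82×10^-6 → f = 0.01255 (Swamee-Jain)
Major: h_f = f(L/D)·V²/2g = 0.01255·1005·0.1427 = 1.800 m
Minor: ΣK = 4.67; h_m = ΣK·V²/2g = 0.6666 m
Total H_L = 1.800 + 0.6666 = 2.466 m

H_L ≈ 2.47 m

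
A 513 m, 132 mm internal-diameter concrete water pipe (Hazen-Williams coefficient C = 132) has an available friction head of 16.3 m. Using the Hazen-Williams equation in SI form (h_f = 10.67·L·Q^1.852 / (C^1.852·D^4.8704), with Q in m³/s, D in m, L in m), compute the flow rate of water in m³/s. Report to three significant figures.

Q ≈ 0.0278 m³/s

Rearranging: Q = [h_f·C^1.852·D^4.8704 / (10.67·L)]^(1/1.852)
Q = [16.3·132^1.852·0.132^4.8704 / (10.67·513)]^0.540 = 0.02779 m³/s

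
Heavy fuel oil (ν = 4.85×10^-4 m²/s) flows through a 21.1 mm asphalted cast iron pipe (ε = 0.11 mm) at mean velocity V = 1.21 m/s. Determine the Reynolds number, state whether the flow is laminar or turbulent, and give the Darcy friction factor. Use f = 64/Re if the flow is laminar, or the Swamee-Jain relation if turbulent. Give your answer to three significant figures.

Re ≈ 52.6; laminar; f = 64/Re ≈ 1.22

Re = VD/ν = 1.210·0.0211/4.85×10^-4 = 52.6
Re < 2300 → laminar → f = 64/Re = 1.216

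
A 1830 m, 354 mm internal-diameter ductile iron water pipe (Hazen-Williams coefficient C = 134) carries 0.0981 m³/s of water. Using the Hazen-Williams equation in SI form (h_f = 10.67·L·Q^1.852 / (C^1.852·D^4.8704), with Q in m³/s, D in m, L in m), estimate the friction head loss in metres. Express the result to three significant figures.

h_f ≈ 4.79 m

h_f = 10.67·1830·0.0981^1.852 / (134^1.852·0.354^4.8704) = 4.790 m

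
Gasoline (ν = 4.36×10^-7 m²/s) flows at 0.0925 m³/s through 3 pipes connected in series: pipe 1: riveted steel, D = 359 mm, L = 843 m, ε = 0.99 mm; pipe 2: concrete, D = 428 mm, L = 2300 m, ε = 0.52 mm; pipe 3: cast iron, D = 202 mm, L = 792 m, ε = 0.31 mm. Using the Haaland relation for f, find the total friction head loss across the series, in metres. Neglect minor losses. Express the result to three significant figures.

H ≈ 41.7 m

Pipe 1: V = 0.9138 m/s, Re = 7.52×10^5, ε/D = 0.00276, f = 0.02578, h_1 = f(L/D)V²/2g = 2.577 m
Pipe 2: V = 0.6429 m/s, Re = 6.31×10^5, ε/D = 0.00121, f = 0.02101, h_2 = f(L/D)V²/2g = 2.378 m
Pipe 3: V = 2.886 m/s, Re = 1.34×10^6, ε/D = 0.00153, f = 0.02205, h_3 = f(L/D)V²/2g = 36.70 m
Series → Q common, losses add: H = Σh = 41.66 m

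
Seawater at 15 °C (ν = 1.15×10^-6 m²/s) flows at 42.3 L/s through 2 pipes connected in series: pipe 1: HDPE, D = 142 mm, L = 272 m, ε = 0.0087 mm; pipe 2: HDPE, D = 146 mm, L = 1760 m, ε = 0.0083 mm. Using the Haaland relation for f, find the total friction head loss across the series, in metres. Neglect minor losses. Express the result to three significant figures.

Pipe 1: V = 2.671 m/s, Re = 3.30×10^5, ε/D = 6.13×10^-5, f = 0.01467, h_1 = f(L/D)V²/2g = 10.21 m
Pipe 2: V = 2.527 m/s, Re = 3.21×10^5, ε/D = 5.68×10^-5, f = 0.01469, h_2 = f(L/D)V²/2g = 57.61 m
Series → Q common, losses add: H = Σh = 67.82 m

H ≈ 67.8 m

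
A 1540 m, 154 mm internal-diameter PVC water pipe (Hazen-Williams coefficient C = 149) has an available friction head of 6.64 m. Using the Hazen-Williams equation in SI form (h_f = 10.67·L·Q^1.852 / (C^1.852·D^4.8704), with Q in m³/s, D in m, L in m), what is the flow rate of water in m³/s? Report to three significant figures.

Q ≈ 0.0160 m³/s

Rearranging: Q = [h_f·C^1.852·D^4.8704 / (10.67·L)]^(1/1.852)
Q = [6.64·149^1.852·0.154^4.8704 / (10.67·1540)]^0.540 = 0.01600 m³/s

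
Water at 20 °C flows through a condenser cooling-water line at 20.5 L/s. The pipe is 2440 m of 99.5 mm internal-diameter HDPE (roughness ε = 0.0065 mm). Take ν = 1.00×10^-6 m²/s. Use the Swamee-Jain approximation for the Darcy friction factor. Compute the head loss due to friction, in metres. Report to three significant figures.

V = 4Q/(πD²) = 4·0.0205/(π·0.0995²) = 2.636 m/s
Re = VD/ν = 2.636·0.0995/1.00×10^-6 = 2.62×10^5 → turbulent
ε/D = 0.0065/99.5 = 6.53×10^-5
Swamee-Jain: f = 0.01541
h_f = f(L/D)V²/(2g) = 0.01541·(2440/0.0995)·2.636²/(2·9.81) = 133.9 m

h_f ≈ 134 m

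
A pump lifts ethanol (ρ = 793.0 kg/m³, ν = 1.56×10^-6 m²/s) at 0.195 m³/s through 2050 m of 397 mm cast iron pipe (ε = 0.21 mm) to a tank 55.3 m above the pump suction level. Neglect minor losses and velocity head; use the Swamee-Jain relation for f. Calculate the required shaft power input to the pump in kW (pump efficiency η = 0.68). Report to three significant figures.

P_shaft ≈ 150 kW

V = 4Q/(πD²) = 1.575 m/s; Re = 4.01×10^5; ε/D = 5.29×10^-4; f = 0.01816
h_f = f(L/D)V²/2g = 11.86 m
Total head H = z + h_f = 55.3 + 11.86 = 67.16 m
P_hyd = ρgQH = 793.0·9.81·0.195·67.16 = 101.9 kW
P_shaft = P_hyd/η = 101.9/0.68 = 149.8 kW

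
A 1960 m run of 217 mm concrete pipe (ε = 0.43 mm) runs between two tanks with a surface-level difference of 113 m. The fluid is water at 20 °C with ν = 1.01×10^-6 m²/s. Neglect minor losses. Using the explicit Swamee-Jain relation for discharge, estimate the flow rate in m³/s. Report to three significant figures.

Swamee-Jain (Type II): Q = -0.965·√(gD⁵h_f/L)·ln[ε/(3.7D) + √(3.17ν²L/(gD³h_f))]
√(gD⁵h_f/L) = √(9.81·0.217⁵·113/1960) = 0.01650
ε/(3.7D) = 5.36×10^-4; √(3.17ν²L/(gD³h_f)) = 2.37×10^-5
Q = -0.965·0.01650·ln(5.592×10^-4) = 0.1192 m³/s
Check: V = 3.22 m/s, Re = 6.93×10^5, f = 0.02372, h_f = 113 m ≈ 113 m ✓

Q ≈ 0.119 m³/s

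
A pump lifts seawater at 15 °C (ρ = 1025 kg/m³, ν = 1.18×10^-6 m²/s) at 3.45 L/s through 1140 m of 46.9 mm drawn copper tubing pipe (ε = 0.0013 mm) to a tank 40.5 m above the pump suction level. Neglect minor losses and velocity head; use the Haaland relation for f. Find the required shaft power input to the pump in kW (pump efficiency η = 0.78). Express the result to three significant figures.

P_shaft ≈ 5.93 kW

V = 4Q/(πD²) = 1.997 m/s; Re = 7.94×10^4; ε/D = 2.77×10^-5; f = 0.01881
h_f = f(L/D)V²/2g = 92.94 m
Total head H = z + h_f = 40.5 + 92.94 = 133.4 m
P_hyd = ρgQH = 1025·9.81·0.00345·133.4 = 4.629 kW
P_shaft = P_hyd/η = 4.629/0.78 = 5.935 kW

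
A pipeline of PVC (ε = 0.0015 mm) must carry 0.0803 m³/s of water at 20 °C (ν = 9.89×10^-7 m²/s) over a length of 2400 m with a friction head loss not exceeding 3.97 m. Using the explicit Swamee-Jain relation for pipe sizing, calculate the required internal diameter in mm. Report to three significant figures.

D ≈ 347 mm

Swamee-Jain (Type III): D = 0.66·[ε^1.25·(LQ²/(gh_f))^4.75 + ν·Q^9.4·(L/(gh_f))^5.2]^0.04
LQ²/(gh_f) = 0.3974; L/(gh_f) = 61.62
Term 1 = ε^1.25·(…)^4.75 = 6.55×10^-10; Term 2 = ν·Q^9.4·(…)^5.2 = 1.01×10^-7
D = 0.66·(6.55×10^-10 + 1.01×10^-7)^0.04 = 0.3467 m = 347 mm
Check: V = 0.851 m/s, Re = 2.98×10^5, f = 0.01444, h_f = 3.69 m ≈ 3.97 m ✓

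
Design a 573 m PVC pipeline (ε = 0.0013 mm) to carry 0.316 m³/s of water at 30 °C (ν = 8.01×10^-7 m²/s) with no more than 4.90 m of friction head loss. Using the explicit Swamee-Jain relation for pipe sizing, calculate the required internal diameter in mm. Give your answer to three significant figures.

Swamee-Jain (Type III): D = 0.66·[ε^1.25·(LQ²/(gh_f))^4.75 + ν·Q^9.4·(L/(gh_f))^5.2]^0.04
LQ²/(gh_f) = 1.190; L/(gh_f) = 11.92
Term 1 = ε^1.25·(…)^4.75 = 1.00×10^-7; Term 2 = ν·Q^9.4·(…)^5.2 = 6.27×10^-6
D = 0.66·(1.00×10^-7 + 6.27×10^-6)^0.04 = 0.4090 m = 409 mm
Check: V = 2.41 m/s, Re = 1.23×10^6, f = 0.01131, h_f = 4.67 m ≈ 4.90 m ✓

D ≈ 409 mm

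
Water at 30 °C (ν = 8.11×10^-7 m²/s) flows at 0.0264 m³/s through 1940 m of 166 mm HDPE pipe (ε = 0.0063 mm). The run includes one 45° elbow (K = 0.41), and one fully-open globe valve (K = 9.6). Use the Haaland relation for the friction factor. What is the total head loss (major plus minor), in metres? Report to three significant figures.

H_L ≈ 14.2 m

V = 4Q/(πD²) = 1.220 m/s; V²/2g = 0.07584 m
Re = 2.50×10^5, ε/D = 3.80×10^-5 → f = 0.01514 (Haaland)
Major: h_f = f(L/D)·V²/2g = 0.01514·11687·0.07584 = 13.42 m
Minor: ΣK = 10.0; h_m = ΣK·V²/2g = 0.7592 m
Total H_L = 13.42 + 0.7592 = 14.18 m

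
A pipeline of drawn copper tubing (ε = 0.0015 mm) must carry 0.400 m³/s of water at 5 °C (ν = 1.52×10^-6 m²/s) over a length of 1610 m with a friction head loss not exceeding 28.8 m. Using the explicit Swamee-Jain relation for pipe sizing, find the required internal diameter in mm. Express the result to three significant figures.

D ≈ 393 mm

Swamee-Jain (Type III): D = 0.66·[ε^1.25·(LQ²/(gh_f))^4.75 + ν·Q^9.4·(L/(gh_f))^5.2]^0.04
LQ²/(gh_f) = 0.9118; L/(gh_f) = 5.699
Term 1 = ε^1.25·(…)^4.75 = 3.39×10^-8; Term 2 = ν·Q^9.4·(…)^5.2 = 2.35×10^-6
D = 0.66·(3.39×10^-8 + 2.35×10^-6)^0.04 = 0.3932 m = 393 mm
Check: V = 3.29 m/s, Re = 8.52×10^5, f = 0.01201, h_f = 27.2 m ≈ 28.8 m ✓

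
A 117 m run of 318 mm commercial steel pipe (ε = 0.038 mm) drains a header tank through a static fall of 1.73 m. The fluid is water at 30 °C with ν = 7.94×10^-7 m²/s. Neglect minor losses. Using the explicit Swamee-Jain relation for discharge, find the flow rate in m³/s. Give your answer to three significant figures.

Q ≈ 0.206 m³/s

Swamee-Jain (Type II): Q = -0.965·√(gD⁵h_f/L)·ln[ε/(3.7D) + √(3.17ν²L/(gD³h_f))]
√(gD⁵h_f/L) = √(9.81·0.318⁵·1.73/117) = 0.02172
ε/(3.7D) = 3.23×10^-5; √(3.17ν²L/(gD³h_f)) = 2.07×10^-5
Q = -0.965·0.02172·ln(5.300×10^-5) = 0.2063 m³/s
Check: V = 2.60 m/s, Re = 1.04×10^6, f = 0.01374, h_f = 1.74 m ≈ 1.73 m ✓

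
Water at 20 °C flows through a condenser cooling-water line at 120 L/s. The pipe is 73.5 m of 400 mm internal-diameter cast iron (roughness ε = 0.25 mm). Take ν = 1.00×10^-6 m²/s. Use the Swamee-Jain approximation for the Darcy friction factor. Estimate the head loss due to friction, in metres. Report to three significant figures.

h_f ≈ 0.160 m

V = 4Q/(πD²) = 4·0.120/(π·0.400²) = 0.9549 m/s
Re = VD/ν = 0.9549·0.400/1.00×10^-6 = 3.82×10^5 → turbulent
ε/D = 0.25/400 = 6.25×10^-4
Swamee-Jain: f = 0.01875
h_f = f(L/D)V²/(2g) = 0.01875·(73.5/0.400)·0.9549²/(2·9.81) = 0.1602 m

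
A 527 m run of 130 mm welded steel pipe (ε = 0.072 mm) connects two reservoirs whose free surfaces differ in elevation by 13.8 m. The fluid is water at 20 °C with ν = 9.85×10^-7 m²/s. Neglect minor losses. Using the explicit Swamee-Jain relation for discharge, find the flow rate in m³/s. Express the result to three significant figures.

Swamee-Jain (Type II): Q = -0.965·√(gD⁵h_f/L)·ln[ε/(3.7D) + √(3.17ν²L/(gD³h_f))]
√(gD⁵h_f/L) = √(9.81·0.130⁵·13.8/527) = 0.003088
ε/(3.7D) = 1.50×10^-4; √(3.17ν²L/(gD³h_f)) = 7.38×10^-5
Q = -0.965·0.003088·ln(2.235×10^-4) = 0.02505 m³/s
Check: V = 1.89 m/s, Re = 2.49×10^5, f = 0.01888, h_f = 13.9 m ≈ 13.8 m ✓

Q ≈ 0.0251 m³/s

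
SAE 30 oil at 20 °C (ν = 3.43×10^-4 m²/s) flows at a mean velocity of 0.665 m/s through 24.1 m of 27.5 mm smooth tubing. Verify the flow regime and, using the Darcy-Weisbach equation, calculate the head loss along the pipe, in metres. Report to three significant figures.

h_f ≈ 23.7 m

Re = VD/ν = 0.665·0.02750/3.43×10^-4 = 53.3 → laminar (Re < 2300)
f = 64/Re = 1.200
h_f = f(L/D)V²/(2g) = 1.200·(24.1/0.02750)·0.665²/(2·9.81) = 23.71 m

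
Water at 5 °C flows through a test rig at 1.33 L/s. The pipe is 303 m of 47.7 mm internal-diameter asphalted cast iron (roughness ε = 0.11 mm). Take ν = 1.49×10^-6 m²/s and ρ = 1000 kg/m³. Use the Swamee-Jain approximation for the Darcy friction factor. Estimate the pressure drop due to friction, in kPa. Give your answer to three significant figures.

Δp ≈ 52.6 kPa

V = 4Q/(πD²) = 4·0.00133/(π·0.0477²) = 0.7443 m/s
Re = VD/ν = 0.7443·0.0477/1.49×10^-6 = 2.38×10^4 → turbulent
ε/D = 0.11/47.7 = 0.00231
Swamee-Jain: f = 0.02990
h_f = f(L/D)V²/(2g) = 0.02990·(303/0.0477)·0.7443²/(2·9.81) = 5.362 m
Δp = ρg·h_f = 1000·9.81·5.362 = 52.60 kPa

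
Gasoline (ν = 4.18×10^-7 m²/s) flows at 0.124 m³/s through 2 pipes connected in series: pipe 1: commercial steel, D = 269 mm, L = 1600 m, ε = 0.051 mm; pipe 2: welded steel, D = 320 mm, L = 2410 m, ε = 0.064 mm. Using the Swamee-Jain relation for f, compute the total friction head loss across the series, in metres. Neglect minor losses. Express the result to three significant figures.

H ≈ 34.1 m

Pipe 1: V = 2.182 m/s, Re = 1.40×10^6, ε/D = 1.90×10^-4, f = 0.01440, h_1 = f(L/D)V²/2g = 20.78 m
Pipe 2: V = 1.542 m/s, Re = 1.18×10^6, ε/D = 2.00×10^-4, f = 0.01464, h_2 = f(L/D)V²/2g = 13.36 m
Series → Q common, losses add: H = Σh = 34.14 m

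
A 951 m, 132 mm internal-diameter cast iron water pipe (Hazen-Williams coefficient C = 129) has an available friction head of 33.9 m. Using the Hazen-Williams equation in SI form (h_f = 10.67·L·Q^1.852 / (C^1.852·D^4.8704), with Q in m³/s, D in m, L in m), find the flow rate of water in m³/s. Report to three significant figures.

Rearranging: Q = [h_f·C^1.852·D^4.8704 / (10.67·L)]^(1/1.852)
Q = [33.9·129^1.852·0.132^4.8704 / (10.67·951)]^0.540 = 0.02890 m³/s

Q ≈ 0.0289 m³/s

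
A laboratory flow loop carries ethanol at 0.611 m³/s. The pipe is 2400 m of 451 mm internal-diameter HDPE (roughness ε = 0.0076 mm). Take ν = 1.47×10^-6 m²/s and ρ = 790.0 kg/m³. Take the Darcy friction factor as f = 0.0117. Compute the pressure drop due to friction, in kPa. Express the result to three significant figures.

V = 4Q/(πD²) = 4·0.611/(π·0.451²) = 3.825 m/s
h_f = f(L/D)V²/(2g) = 0.01170·(2400/0.451)·3.825²/(2·9.81) = 46.42 m
Δp = ρg·h_f = 790.0·9.81·46.42 = 359.8 kPa

Δp ≈ 360 kPa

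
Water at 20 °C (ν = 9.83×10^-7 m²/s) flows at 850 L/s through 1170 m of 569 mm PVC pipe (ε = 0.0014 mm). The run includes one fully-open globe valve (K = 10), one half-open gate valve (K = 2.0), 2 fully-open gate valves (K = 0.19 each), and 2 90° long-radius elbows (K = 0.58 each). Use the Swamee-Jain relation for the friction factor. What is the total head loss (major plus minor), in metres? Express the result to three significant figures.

V = 4Q/(πD²) = 3.343 m/s; V²/2g = 0.5695 m
Re = 1.93×10^6, ε/D = 2.46×10^-6 → f = 0.01051 (Swamee-Jain)
Major: h_f = f(L/D)·V²/2g = 0.01051·2056·0.5695 = 12.31 m
Minor: ΣK = 13.5; h_m = ΣK·V²/2g = 7.711 m
Total H_L = 12.31 + 7.711 = 20.02 m

H_L ≈ 20.0 m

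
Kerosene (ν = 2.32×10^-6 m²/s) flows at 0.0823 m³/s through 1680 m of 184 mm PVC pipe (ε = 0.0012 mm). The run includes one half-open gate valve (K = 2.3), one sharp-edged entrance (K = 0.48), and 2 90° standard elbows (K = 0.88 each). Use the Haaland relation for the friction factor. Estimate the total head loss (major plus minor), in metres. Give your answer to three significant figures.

V = 4Q/(πD²) = 3.095 m/s; V²/2g = 0.4883 m
Re = 2.45×10^5, ε/D = 6.52×10^-6 → f = 0.01494 (Haaland)
Major: h_f = f(L/D)·V²/2g = 0.01494·9130·0.4883 = 66.61 m
Minor: ΣK = 4.54; h_m = ΣK·V²/2g = 2.217 m
Total H_L = 66.61 + 2.217 = 68.83 m

H_L ≈ 68.8 m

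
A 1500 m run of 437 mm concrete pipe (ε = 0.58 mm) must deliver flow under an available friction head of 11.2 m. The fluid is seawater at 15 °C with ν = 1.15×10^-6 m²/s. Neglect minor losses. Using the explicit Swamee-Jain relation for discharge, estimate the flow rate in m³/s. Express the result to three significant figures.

Swamee-Jain (Type II): Q = -0.965·√(gD⁵h_f/L)·ln[ε/(3.7D) + √(3.17ν²L/(gD³h_f))]
√(gD⁵h_f/L) = √(9.81·0.437⁵·11.2/1500) = 0.03417
ε/(3.7D) = 3.59×10^-4; √(3.17ν²L/(gD³h_f)) = 2.62×10^-5
Q = -0.965·0.03417·ln(3.849×10^-4) = 0.2592 m³/s
Check: V = 1.73 m/s, Re = 6.57×10^5, f = 0.02154, h_f = 11.3 m ≈ 11.2 m ✓

Q ≈ 0.259 m³/s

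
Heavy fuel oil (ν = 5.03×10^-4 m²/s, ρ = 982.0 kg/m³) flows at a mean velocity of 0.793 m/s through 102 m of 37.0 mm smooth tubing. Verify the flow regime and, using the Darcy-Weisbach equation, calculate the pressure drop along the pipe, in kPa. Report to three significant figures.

Δp ≈ 934 kPa

Re = VD/ν = 0.793·0.03700/5.03×10^-4 = 58.3 → laminar (Re < 2300)
f = 64/Re = 1.097
h_f = f(L/D)V²/(2g) = 1.097·(102/0.03700)·0.793²/(2·9.81) = 96.94 m
Δp = ρg·h_f = 982.0·9.81·96.94 = 933.9 kPa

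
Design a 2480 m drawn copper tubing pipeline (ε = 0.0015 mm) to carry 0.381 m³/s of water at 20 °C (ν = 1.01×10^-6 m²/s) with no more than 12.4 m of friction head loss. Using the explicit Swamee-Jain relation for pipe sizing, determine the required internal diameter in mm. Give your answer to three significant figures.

Swamee-Jain (Type III): D = 0.66·[ε^1.25·(LQ²/(gh_f))^4.75 + ν·Q^9.4·(L/(gh_f))^5.2]^0.04
LQ²/(gh_f) = 2.959; L/(gh_f) = 20.39
Term 1 = ε^1.25·(…)^4.75 = 9.09×10^-6; Term 2 = ν·Q^9.4·(…)^5.2 = 7.48×10^-4
D = 0.66·(9.09×10^-6 + 7.48×10^-4)^0.04 = 0.4951 m = 495 mm
Check: V = 1.98 m/s, Re = 9.70×10^5, f = 0.01174, h_f = 11.7 m ≈ 12.4 m ✓

D ≈ 495 mm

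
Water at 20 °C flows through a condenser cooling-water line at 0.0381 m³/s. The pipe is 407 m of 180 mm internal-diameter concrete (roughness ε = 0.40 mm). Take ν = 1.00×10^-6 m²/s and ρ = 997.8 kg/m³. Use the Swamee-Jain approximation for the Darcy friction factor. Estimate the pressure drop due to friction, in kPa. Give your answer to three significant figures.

V = 4Q/(πD²) = 4·0.0381/(π·0.180²) = 1.497 m/s
Re = VD/ν = 1.497·0.180/1.00×10^-6 = 2.70×10^5 → turbulent
ε/D = 0.40/180 = 0.00222
Swamee-Jain: f = 0.02487
h_f = f(L/D)V²/(2g) = 0.02487·(407/0.180)·1.497²/(2·9.81) = 6.424 m
Δp = ρg·h_f = 997.8·9.81·6.424 = 62.88 kPa

Δp ≈ 62.9 kPa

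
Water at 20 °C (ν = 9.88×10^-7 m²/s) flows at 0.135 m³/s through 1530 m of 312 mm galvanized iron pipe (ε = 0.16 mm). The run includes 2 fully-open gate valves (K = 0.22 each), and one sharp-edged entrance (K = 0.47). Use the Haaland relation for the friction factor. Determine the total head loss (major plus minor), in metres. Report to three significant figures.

V = 4Q/(πD²) = 1.766 m/s; V²/2g = 0.1589 m
Re = 5.58×10^5, ε/D = 5.13×10^-4 → f = 0.01758 (Haaland)
Major: h_f = f(L/D)·V²/2g = 0.01758·4904·0.1589 = 13.70 m
Minor: ΣK = 0.910; h_m = ΣK·V²/2g = 0.1446 m
Total H_L = 13.70 + 0.1446 = 13.84 m

H_L ≈ 13.8 m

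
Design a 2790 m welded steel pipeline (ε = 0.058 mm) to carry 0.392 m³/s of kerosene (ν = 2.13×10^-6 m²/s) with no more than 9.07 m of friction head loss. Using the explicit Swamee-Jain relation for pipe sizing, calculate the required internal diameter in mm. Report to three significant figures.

D ≈ 572 mm

Swamee-Jain (Type III): D = 0.66·[ε^1.25·(LQ²/(gh_f))^4.75 + ν·Q^9.4·(L/(gh_f))^5.2]^0.04
LQ²/(gh_f) = 4.818; L/(gh_f) = 31.36
Term 1 = ε^1.25·(…)^4.75 = 0.00887; Term 2 = ν·Q^9.4·(…)^5.2 = 0.0193
D = 0.66·(0.00887 + 0.0193)^0.04 = 0.5722 m = 572 mm
Check: V = 1.52 m/s, Re = 4.10×10^5, f = 0.01483, h_f = 8.57 m ≈ 9.07 m ✓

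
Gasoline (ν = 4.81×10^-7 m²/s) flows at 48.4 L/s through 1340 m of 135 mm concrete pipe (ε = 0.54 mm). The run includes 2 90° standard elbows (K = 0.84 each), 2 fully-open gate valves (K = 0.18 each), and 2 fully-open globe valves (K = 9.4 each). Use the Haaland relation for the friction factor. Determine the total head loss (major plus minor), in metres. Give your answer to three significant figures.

V = 4Q/(πD²) = 3.381 m/s; V²/2g = 0.5827 m
Re = 9.49×10^5, ε/D = 0.00400 → f = 0.02858 (Haaland)
Major: h_f = f(L/D)·V²/2g = 0.02858·9926·0.5827 = 165.3 m
Minor: ΣK = 20.8; h_m = ΣK·V²/2g = 12.14 m
Total H_L = 165.3 + 12.14 = 177.5 m

H_L ≈ 177 m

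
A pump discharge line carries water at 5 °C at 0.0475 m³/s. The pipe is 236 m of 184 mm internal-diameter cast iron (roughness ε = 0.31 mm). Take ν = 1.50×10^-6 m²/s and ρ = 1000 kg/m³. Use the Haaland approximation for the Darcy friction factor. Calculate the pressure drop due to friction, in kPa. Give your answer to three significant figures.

V = 4Q/(πD²) = 4·0.0475/(π·0.184²) = 1.786 m/s
Re = VD/ν = 1.786·0.184/1.50×10^-6 = 2.19×10^5 → turbulent
ε/D = 0.31/184 = 0.00168
Haaland: f = 0.02324
h_f = f(L/D)V²/(2g) = 0.02324·(236/0.184)·1.786²/(2·9.81) = 4.848 m
Δp = ρg·h_f = 1000·9.81·4.848 = 47.56 kPa

Δp ≈ 47.6 kPa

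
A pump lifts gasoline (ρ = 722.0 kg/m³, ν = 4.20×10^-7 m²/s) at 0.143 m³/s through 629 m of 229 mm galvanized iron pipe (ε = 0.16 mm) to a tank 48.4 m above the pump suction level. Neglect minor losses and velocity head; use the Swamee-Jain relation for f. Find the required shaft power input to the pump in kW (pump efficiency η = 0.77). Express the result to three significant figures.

P_shaft ≈ 104 kW

V = 4Q/(πD²) = 3.472 m/s; Re = 1.89×10^6; ε/D = 6.99×10^-4; f = 0.01831
h_f = f(L/D)V²/2g = 30.90 m
Total head H = z + h_f = 48.4 + 30.90 = 79.30 m
P_hyd = ρgQH = 722.0·9.81·0.143·79.30 = 80.31 kW
P_shaft = P_hyd/η = 80.31/0.77 = 104.3 kW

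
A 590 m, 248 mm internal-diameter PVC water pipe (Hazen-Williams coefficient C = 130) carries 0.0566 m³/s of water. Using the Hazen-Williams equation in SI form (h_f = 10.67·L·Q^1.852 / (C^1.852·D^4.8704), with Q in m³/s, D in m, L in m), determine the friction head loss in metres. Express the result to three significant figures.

h_f ≈ 3.34 m

h_f = 10.67·590·0.0566^1.852 / (130^1.852·0.248^4.8704) = 3.338 m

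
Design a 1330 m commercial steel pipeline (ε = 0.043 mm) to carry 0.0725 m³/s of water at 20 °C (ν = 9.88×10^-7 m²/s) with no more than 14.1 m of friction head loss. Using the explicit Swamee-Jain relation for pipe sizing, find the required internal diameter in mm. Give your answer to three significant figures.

Swamee-Jain (Type III): D = 0.66·[ε^1.25·(LQ²/(gh_f))^4.75 + ν·Q^9.4·(L/(gh_f))^5.2]^0.04
LQ²/(gh_f) = 0.05054; L/(gh_f) = 9.615
Term 1 = ε^1.25·(…)^4.75 = 2.42×10^-12; Term 2 = ν·Q^9.4·(…)^5.2 = 2.47×10^-12
D = 0.66·(2.42×10^-12 + 2.47×10^-12)^0.04 = 0.2329 m = 233 mm
Check: V = 1.70 m/s, Re = 4.01×10^5, f = 0.01569, h_f = 13.2 m ≈ 14.1 m ✓

D ≈ 233 mm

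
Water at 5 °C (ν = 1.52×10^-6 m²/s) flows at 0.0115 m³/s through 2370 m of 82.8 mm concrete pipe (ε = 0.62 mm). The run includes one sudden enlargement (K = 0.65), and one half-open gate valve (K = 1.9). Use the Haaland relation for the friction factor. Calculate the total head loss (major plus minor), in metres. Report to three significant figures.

H_L ≈ 234 m

V = 4Q/(πD²) = 2.136 m/s; V²/2g = 0.2325 m
Re = 1.16×10^5, ε/D = 0.00749 → f = 0.03509 (Haaland)
Major: h_f = f(L/D)·V²/2g = 0.03509·28623·0.2325 = 233.5 m
Minor: ΣK = 2.55; h_m = ΣK·V²/2g = 0.5928 m
Total H_L = 233.5 + 0.5928 = 234.1 m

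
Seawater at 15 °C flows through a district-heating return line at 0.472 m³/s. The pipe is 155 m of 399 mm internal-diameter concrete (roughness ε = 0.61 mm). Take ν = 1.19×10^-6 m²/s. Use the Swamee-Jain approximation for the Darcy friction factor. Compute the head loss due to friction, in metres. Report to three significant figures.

h_f ≈ 6.23 m

V = 4Q/(πD²) = 4·0.472/(π·0.399²) = 3.775 m/s
Re = VD/ν = 3.775·0.399/1.19×10^-6 = 1.27×10^6 → turbulent
ε/D = 0.61/399 = 0.00153
Swamee-Jain: f = 0.02208
h_f = f(L/D)V²/(2g) = 0.02208·(155/0.399)·3.775²/(2·9.81) = 6.230 m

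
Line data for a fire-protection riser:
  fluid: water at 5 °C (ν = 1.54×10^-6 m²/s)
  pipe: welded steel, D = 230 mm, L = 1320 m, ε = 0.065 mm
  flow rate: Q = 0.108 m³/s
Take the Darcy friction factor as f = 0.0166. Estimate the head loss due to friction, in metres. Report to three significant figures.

V = 4Q/(πD²) = 4·0.108/(π·0.230²) = 2.599 m/s
h_f = f(L/D)V²/(2g) = 0.01660·(1320/0.230)·2.599²/(2·9.81) = 32.81 m

h_f ≈ 32.8 m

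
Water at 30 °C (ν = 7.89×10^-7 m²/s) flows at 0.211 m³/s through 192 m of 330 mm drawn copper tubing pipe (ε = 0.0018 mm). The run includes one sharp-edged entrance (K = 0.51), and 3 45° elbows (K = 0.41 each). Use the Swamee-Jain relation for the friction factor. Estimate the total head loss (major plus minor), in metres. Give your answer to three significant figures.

V = 4Q/(πD²) = 2.467 m/s; V²/2g = 0.3102 m
Re = 1.03×10^6, ε/D = 5.45×10^-6 → f = 0.01169 (Swamee-Jain)
Major: h_f = f(L/D)·V²/2g = 0.01169·581.8·0.3102 = 2.109 m
Minor: ΣK = 1.74; h_m = ΣK·V²/2g = 0.5397 m
Total H_L = 2.109 + 0.5397 = 2.649 m

H_L ≈ 2.65 m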